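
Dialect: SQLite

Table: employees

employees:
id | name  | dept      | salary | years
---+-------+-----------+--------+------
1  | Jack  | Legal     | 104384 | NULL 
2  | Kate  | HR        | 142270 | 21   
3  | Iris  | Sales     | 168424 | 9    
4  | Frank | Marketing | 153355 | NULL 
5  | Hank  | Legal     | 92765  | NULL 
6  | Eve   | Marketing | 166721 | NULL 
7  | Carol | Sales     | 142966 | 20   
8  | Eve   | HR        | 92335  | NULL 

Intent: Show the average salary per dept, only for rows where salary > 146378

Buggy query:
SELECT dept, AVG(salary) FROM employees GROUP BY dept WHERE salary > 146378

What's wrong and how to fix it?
Bug: WHERE cannot follow GROUP BY

Fix: Move the WHERE clause before GROUP BY

Corrected query:
SELECT dept, AVG(salary) FROM employees WHERE salary > 146378 GROUP BY dept

Result:
dept      | AVG(salary)
----------+------------
Marketing | 160038     
Sales     | 168424     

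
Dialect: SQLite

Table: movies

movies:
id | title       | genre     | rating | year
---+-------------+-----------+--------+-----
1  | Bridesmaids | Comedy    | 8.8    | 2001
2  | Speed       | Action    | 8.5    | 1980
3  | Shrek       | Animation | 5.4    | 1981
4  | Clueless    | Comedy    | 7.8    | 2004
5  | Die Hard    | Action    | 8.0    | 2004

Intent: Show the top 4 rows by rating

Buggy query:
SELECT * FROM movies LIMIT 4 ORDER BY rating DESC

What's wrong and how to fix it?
Bug: LIMIT must come after ORDER BY

Fix: Sort with ORDER BY, then apply LIMIT

Corrected query:
SELECT * FROM movies ORDER BY rating DESC LIMIT 4

Result:
id | title       | genre  | rating | year
---+-------------+--------+--------+-----
1  | Bridesmaids | Comedy | 8.8    | 2001
2  | Speed       | Action | 8.5    | 1980
5  | Die Hard    | Action | 8      | 2004
4  | Clueless    | Comedy | 7.8    | 2004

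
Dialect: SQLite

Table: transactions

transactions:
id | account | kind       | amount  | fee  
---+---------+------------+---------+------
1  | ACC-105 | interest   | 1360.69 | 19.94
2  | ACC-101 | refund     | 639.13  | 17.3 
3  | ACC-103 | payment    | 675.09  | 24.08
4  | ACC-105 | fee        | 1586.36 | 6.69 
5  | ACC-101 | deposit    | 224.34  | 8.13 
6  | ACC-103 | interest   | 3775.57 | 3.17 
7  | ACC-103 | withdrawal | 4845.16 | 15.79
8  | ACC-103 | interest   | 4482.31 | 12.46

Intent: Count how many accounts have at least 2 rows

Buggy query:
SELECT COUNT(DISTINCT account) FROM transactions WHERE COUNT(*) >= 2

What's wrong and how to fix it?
Bug: COUNT(*) cannot appear in WHERE; the per-group count doesn't exist yet

Fix: Use a subquery that GROUPs and filters with HAVING, then count its rows

Corrected query:
SELECT COUNT(*) FROM (SELECT account FROM transactions GROUP BY account HAVING COUNT(*) >= 2)

Result:
COUNT(*)
--------
3       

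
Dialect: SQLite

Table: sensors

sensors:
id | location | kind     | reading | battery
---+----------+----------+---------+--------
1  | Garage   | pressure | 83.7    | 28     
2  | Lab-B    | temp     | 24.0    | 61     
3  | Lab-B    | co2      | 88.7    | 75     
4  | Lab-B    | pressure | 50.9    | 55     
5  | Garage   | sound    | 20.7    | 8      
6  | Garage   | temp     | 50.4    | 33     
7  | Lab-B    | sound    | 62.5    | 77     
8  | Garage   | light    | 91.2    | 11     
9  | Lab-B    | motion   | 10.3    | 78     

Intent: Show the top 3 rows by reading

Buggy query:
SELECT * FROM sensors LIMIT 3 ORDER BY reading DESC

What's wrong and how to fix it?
Bug: LIMIT must come after ORDER BY

Fix: Swap the clauses: ORDER BY first, then LIMIT

Corrected query:
SELECT * FROM sensors ORDER BY reading DESC LIMIT 3

Result:
id | location | kind     | reading | battery
---+----------+----------+---------+--------
8  | Garage   | light    | 91.2    | 11     
3  | Lab-B    | co2      | 88.7    | 75     
1  | Garage   | pressure | 83.7    | 28     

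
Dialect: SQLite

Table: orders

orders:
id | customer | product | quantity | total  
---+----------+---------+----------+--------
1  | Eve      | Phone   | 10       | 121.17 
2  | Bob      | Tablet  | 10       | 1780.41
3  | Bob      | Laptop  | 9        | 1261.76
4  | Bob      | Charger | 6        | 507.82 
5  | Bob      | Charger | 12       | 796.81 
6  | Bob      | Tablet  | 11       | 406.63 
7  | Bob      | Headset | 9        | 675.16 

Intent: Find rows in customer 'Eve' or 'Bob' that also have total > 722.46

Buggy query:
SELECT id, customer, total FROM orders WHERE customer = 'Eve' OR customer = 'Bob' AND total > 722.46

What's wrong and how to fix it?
Bug: Without parentheses, AND is evaluated before OR, so the total filter only applies to the 'Bob' branch

Fix: Group the OR with parentheses (or use IN), then AND the threshold

Corrected query:
SELECT id, customer, total FROM orders WHERE (customer = 'Eve' OR customer = 'Bob') AND total > 722.46

Result:
id | customer | total  
---+----------+--------
2  | Bob      | 1780.41
3  | Bob      | 1261.76
5  | Bob      | 796.81 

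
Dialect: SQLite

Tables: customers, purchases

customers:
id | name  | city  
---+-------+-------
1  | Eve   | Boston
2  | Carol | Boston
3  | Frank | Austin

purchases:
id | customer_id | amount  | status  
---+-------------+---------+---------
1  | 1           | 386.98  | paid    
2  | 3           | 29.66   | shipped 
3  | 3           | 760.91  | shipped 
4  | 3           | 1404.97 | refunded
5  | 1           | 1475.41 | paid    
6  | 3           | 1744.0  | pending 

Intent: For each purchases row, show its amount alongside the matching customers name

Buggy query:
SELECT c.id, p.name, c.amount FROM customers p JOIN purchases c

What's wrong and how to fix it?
Bug: JOIN with no ON clause produces a cartesian product; every purchases row pairs with every customers row

Fix: Specify the join condition linking the foreign key to the parent id

Corrected query:
SELECT c.id, p.name, c.amount FROM customers p JOIN purchases c ON c.customer_id = p.id

Result:
id | name  | amount 
---+-------+--------
1  | Eve   | 386.98 
2  | Frank | 29.66  
3  | Frank | 760.91 
4  | Frank | 1404.97
5  | Eve   | 1475.41
6  | Frank | 1744   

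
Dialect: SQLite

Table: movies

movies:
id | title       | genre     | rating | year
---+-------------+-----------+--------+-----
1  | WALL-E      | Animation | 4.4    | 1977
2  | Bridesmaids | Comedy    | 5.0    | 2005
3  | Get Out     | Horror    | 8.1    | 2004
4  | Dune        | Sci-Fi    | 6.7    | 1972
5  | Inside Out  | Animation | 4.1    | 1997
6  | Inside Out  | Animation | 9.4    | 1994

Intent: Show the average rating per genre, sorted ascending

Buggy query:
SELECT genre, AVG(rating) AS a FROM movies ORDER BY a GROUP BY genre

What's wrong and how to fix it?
Bug: ORDER BY appears before GROUP BY; SQL clause order requires GROUP BY first

Fix: Reorder: SELECT … FROM … GROUP BY … ORDER BY …

Corrected query:
SELECT genre, AVG(rating) AS a FROM movies GROUP BY genre ORDER BY a

Result:
genre     | a       
----------+---------
Comedy    | 5       
Animation | 5.966667
Sci-Fi    | 6.7     
Horror    | 8.1     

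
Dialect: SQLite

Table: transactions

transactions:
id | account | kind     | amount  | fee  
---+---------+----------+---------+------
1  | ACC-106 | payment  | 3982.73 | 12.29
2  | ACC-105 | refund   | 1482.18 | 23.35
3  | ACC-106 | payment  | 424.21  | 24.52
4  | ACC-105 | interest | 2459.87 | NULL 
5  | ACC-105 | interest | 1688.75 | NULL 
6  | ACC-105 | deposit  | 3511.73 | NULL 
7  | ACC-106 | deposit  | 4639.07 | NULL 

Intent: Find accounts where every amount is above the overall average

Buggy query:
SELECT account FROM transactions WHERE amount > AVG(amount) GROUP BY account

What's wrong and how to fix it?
Bug: WHERE evaluates per row before aggregation, so AVG() is unavailable

Fix: Compute the overall average in a scalar subquery and compare each group's MIN against it in HAVING

Corrected query:
SELECT account FROM transactions GROUP BY account HAVING MIN(amount) > (SELECT AVG(amount) FROM transactions)

Result:
(no rows)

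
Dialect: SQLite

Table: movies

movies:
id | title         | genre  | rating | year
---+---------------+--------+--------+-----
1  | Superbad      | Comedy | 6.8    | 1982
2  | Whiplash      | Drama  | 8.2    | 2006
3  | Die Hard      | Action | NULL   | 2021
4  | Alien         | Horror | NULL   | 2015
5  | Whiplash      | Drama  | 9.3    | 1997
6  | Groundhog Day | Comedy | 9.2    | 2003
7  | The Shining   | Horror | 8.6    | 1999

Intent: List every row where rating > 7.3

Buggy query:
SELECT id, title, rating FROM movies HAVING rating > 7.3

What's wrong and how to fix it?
Bug: This is a non-aggregate query (no GROUP BY, no aggregates), so in SQLite the HAVING clause is invalid here; a row-level condition belongs in WHERE

Fix: Use WHERE for row-level filtering

Corrected query:
SELECT id, title, rating FROM movies WHERE rating > 7.3

Result:
id | title         | rating
---+---------------+-------
2  | Whiplash      | 8.2   
5  | Whiplash      | 9.3   
6  | Groundhog Day | 9.2   
7  | The Shining   | 8.6   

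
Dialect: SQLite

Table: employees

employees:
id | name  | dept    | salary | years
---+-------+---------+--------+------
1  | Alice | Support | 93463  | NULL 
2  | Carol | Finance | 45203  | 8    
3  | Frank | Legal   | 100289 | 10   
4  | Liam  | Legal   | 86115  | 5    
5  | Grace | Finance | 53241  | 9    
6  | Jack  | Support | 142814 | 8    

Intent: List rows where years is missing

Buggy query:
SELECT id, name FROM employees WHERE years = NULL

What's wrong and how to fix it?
Bug: Comparing to NULL with '=' never matches; NULL = NULL is unknown, not true

Fix: Use IS NULL to test for NULL

Corrected query:
SELECT id, name FROM employees WHERE years IS NULL

Result:
id | name 
---+------
1  | Alice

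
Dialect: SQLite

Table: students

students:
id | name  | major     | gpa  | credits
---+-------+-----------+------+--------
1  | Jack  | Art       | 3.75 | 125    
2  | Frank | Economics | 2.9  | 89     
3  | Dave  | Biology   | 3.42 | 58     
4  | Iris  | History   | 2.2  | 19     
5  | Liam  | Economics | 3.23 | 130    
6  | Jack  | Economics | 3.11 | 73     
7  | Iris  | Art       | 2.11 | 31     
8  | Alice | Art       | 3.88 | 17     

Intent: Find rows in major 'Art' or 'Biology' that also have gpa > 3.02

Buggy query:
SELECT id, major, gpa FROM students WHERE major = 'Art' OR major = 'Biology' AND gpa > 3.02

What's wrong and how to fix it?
Bug: Without parentheses, AND is evaluated before OR, so the gpa filter only applies to the 'Biology' branch

Fix: Group the OR with parentheses (or use IN), then AND the threshold

Corrected query:
SELECT id, major, gpa FROM students WHERE (major = 'Art' OR major = 'Biology') AND gpa > 3.02

Result:
id | major   | gpa 
---+---------+-----
1  | Art     | 3.75
3  | Biology | 3.42
8  | Art     | 3.88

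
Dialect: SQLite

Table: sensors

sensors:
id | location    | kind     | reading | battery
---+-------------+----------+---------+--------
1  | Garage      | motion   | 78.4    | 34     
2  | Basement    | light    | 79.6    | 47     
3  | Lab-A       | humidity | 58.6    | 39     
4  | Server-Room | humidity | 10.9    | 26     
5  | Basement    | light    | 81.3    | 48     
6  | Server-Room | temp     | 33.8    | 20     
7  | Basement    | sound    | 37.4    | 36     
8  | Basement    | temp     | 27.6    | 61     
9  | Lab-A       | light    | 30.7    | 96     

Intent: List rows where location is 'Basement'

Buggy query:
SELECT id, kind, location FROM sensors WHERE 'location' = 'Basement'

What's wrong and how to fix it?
Bug: 'location' in single quotes is a string literal, not the column; the comparison is literal-vs-literal and never true

Fix: Remove the quotes around the column name (or use double quotes for an identifier)

Corrected query:
SELECT id, kind, location FROM sensors WHERE location = 'Basement'

Result:
id | kind  | location
---+-------+---------
2  | light | Basement
5  | light | Basement
7  | sound | Basement
8  | temp  | Basement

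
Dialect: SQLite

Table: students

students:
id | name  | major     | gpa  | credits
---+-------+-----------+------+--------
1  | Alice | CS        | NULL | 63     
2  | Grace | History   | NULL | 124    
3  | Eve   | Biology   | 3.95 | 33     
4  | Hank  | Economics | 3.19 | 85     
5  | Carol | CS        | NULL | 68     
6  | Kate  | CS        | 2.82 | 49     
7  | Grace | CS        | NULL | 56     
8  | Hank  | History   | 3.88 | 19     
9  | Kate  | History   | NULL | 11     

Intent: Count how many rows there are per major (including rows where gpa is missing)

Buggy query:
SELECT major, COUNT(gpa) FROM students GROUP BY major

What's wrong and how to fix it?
Bug: COUNT(gpa) skips NULLs, so groups with missing gpa are undercounted

Fix: Replace COUNT(gpa) with COUNT(*)

Corrected query:
SELECT major, COUNT(*) FROM students GROUP BY major

Result:
major     | COUNT(*)
----------+---------
Biology   | 1       
CS        | 4       
Economics | 1       
History   | 3       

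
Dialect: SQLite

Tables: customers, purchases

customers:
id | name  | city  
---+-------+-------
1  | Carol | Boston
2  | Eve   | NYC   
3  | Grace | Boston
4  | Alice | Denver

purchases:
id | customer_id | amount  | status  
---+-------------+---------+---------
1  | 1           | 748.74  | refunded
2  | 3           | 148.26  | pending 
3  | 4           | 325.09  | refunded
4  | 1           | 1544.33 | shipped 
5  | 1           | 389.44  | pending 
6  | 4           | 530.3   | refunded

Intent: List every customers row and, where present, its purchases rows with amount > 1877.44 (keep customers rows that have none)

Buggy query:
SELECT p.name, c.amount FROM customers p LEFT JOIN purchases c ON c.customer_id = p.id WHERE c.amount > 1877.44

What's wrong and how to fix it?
Bug: A WHERE condition on the right-hand table after LEFT JOIN drops unmatched parents

Fix: Put 'c.amount > 1877.44' in the JOIN's ON clause instead of WHERE

Corrected query:
SELECT p.name, c.amount FROM customers p LEFT JOIN purchases c ON c.customer_id = p.id AND c.amount > 1877.44

Result:
name  | amount
------+-------
Carol | NULL  
Eve   | NULL  
Grace | NULL  
Alice | NULL  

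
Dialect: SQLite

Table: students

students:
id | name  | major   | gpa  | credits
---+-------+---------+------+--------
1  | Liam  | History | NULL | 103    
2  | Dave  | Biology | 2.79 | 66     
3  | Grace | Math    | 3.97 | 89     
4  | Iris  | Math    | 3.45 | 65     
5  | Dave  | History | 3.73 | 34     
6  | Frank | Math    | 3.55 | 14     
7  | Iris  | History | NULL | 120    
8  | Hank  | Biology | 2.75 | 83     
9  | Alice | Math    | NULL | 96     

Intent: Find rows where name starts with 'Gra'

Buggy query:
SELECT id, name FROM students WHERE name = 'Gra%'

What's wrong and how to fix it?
Bug: '=' compares the literal string including the % character; pattern matching needs LIKE

Fix: Use LIKE for wildcard pattern matching

Corrected query:
SELECT id, name FROM students WHERE name LIKE 'Gra%'

Result:
id | name 
---+------
3  | Grace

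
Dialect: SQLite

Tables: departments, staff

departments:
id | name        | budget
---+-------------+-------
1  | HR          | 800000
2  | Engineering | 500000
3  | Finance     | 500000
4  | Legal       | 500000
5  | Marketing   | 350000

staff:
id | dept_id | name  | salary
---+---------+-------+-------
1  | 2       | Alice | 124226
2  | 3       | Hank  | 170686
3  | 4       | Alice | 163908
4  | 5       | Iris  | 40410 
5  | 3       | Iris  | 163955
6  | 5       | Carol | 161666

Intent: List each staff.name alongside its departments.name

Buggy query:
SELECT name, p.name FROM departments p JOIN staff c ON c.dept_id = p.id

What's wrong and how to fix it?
Bug: 'name' exists in both joined tables, so the database can't tell which one is meant

Fix: Prefix ambiguous columns with the table alias

Corrected query:
SELECT c.name, p.name FROM departments p JOIN staff c ON c.dept_id = p.id

Result:
name  | name       
------+------------
Alice | Engineering
Hank  | Finance    
Alice | Legal      
Iris  | Marketing  
Iris  | Finance    
Carol | Marketing  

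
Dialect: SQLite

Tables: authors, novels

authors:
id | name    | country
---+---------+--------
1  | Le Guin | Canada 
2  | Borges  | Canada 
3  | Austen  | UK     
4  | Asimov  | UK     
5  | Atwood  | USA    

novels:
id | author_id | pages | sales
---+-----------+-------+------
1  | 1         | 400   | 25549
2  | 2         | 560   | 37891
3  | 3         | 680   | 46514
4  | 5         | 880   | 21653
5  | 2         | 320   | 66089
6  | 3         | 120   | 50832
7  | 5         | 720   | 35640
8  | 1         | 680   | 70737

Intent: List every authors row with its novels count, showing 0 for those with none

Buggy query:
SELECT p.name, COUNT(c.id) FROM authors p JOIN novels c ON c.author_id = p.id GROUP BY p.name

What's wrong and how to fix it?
Bug: An inner join excludes parents with zero children

Fix: Switch to LEFT JOIN to retain unmatched parent rows

Corrected query:
SELECT p.name, COUNT(c.id) FROM authors p LEFT JOIN novels c ON c.author_id = p.id GROUP BY p.name

Result:
name    | COUNT(c.id)
--------+------------
Asimov  | 0          
Atwood  | 2          
Austen  | 2          
Borges  | 2          
Le Guin | 2          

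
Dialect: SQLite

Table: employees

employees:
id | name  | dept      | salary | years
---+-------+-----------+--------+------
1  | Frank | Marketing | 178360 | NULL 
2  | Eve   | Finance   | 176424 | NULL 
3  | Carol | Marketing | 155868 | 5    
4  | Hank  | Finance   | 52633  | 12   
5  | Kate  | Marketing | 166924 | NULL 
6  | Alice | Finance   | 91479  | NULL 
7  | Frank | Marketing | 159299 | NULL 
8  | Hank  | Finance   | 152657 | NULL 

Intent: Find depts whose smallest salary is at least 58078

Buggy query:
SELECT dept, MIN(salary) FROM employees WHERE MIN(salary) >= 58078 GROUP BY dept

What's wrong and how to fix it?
Bug: MIN() in WHERE is a misuse of aggregate

Fix: Use HAVING for the per-group MIN condition

Corrected query:
SELECT dept, MIN(salary) FROM employees GROUP BY dept HAVING MIN(salary) >= 58078

Result:
dept      | MIN(salary)
----------+------------
Marketing | 155868     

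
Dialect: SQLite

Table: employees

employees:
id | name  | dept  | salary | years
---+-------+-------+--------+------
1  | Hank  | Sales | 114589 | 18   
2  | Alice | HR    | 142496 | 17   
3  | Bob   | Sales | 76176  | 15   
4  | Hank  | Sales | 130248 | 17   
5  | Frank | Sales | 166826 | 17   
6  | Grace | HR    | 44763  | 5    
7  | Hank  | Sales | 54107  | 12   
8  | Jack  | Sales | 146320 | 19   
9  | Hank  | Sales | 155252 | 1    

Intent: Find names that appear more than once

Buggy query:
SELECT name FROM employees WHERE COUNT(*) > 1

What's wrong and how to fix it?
Bug: COUNT(*) is an aggregate and cannot be used in WHERE

Fix: GROUP BY name, then filter groups with HAVING COUNT(*) > 1

Corrected query:
SELECT name FROM employees GROUP BY name HAVING COUNT(*) > 1

Result:
name
----
Hank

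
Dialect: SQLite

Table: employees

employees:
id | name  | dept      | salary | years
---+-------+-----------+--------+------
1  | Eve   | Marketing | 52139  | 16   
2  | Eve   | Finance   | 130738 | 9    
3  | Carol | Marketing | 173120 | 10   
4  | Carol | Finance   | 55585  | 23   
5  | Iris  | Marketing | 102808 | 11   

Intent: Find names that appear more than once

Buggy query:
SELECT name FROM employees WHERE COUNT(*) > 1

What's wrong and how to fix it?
Bug: COUNT(*) is an aggregate and cannot be used in WHERE

Fix: GROUP BY name, then filter groups with HAVING COUNT(*) > 1

Corrected query:
SELECT name FROM employees GROUP BY name HAVING COUNT(*) > 1

Result:
name 
-----
Carol
Eve  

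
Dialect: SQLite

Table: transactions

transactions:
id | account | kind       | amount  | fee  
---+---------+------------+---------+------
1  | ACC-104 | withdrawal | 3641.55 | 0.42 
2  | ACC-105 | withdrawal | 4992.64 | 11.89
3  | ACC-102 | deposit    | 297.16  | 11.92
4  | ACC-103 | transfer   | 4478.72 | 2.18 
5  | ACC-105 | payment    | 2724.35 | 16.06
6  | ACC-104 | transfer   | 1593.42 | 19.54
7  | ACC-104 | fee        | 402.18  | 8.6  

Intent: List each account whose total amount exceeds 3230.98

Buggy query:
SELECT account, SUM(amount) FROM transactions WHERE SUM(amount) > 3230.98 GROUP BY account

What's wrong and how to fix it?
Bug: SUM(amount) is an aggregate, but WHERE filters rows before aggregation

Fix: Move the aggregate condition to a HAVING clause

Corrected query:
SELECT account, SUM(amount) FROM transactions GROUP BY account HAVING SUM(amount) > 3230.98

Result:
account | SUM(amount)
--------+------------
ACC-103 | 4478.72    
ACC-104 | 5637.15    
ACC-105 | 7716.99    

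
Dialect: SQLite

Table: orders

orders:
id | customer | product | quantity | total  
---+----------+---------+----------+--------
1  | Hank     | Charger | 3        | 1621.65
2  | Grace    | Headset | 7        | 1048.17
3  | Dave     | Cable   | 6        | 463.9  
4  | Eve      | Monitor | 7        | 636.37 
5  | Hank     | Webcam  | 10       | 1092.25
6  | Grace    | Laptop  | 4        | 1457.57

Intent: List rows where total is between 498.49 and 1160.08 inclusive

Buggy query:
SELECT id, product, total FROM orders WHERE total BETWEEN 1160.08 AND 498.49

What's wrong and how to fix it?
Bug: BETWEEN expects the lower bound first; with 1160.08 AND 498.49 the range is empty

Fix: Swap the bounds so the smaller value comes first

Corrected query:
SELECT id, product, total FROM orders WHERE total BETWEEN 498.49 AND 1160.08

Result:
id | product | total  
---+---------+--------
2  | Headset | 1048.17
4  | Monitor | 636.37 
5  | Webcam  | 1092.25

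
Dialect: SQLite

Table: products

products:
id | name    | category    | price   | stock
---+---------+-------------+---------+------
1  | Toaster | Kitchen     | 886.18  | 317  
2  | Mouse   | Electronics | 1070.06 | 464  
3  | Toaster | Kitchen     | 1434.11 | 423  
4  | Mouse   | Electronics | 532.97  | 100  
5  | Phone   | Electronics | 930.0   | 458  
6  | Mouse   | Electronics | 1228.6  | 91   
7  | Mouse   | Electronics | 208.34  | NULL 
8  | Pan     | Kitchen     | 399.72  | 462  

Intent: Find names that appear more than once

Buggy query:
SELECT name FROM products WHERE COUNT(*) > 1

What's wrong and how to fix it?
Bug: COUNT(*) is an aggregate and cannot be used in WHERE

Fix: GROUP BY name, then filter groups with HAVING COUNT(*) > 1

Corrected query:
SELECT name FROM products GROUP BY name HAVING COUNT(*) > 1

Result:
name   
-------
Mouse  
Toaster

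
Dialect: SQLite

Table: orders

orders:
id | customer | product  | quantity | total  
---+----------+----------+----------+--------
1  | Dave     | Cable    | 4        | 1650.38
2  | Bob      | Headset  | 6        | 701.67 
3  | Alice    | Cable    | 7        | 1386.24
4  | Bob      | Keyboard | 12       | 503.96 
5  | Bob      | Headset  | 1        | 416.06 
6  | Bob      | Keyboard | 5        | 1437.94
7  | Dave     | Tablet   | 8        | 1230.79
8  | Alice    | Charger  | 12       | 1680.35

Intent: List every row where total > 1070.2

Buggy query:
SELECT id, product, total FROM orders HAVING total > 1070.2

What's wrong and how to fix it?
Bug: This is a non-aggregate query (no GROUP BY, no aggregates), so in SQLite the HAVING clause is invalid here; a row-level condition belongs in WHERE

Fix: Use WHERE for row-level filtering

Corrected query:
SELECT id, product, total FROM orders WHERE total > 1070.2

Result:
id | product  | total  
---+----------+--------
1  | Cable    | 1650.38
3  | Cable    | 1386.24
6  | Keyboard | 1437.94
7  | Tablet   | 1230.79
8  | Charger  | 1680.35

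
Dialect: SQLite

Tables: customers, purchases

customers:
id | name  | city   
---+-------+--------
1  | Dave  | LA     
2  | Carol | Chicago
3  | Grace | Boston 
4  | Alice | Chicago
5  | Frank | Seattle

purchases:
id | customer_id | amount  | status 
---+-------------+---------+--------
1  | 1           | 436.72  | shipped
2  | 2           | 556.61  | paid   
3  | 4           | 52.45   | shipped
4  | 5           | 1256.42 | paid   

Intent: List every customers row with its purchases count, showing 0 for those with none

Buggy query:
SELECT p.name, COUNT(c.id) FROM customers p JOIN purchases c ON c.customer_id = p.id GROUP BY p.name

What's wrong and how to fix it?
Bug: An inner join excludes parents with zero children

Fix: Switch to LEFT JOIN to retain unmatched parent rows

Corrected query:
SELECT p.name, COUNT(c.id) FROM customers p LEFT JOIN purchases c ON c.customer_id = p.id GROUP BY p.name

Result:
name  | COUNT(c.id)
------+------------
Alice | 1          
Carol | 1          
Dave  | 1          
Frank | 1          
Grace | 0          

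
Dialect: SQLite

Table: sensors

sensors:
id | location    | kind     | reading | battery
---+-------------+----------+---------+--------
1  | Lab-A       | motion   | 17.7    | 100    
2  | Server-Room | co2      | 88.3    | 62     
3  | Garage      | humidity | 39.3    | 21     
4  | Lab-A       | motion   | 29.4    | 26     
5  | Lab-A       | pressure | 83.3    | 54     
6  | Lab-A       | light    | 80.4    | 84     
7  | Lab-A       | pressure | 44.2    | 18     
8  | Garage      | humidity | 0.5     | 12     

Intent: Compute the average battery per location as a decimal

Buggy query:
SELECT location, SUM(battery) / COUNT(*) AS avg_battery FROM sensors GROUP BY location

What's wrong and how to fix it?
Bug: SUM(battery) and COUNT(*) are both integers; the division truncates the fractional part

Fix: Multiply by 1.0 (or CAST to REAL) to force floating-point division

Corrected query:
SELECT location, SUM(battery) * 1.0 / COUNT(*) AS avg_battery FROM sensors GROUP BY location

Result:
location    | avg_battery
------------+------------
Garage      | 16.5       
Lab-A       | 56.4       
Server-Room | 62         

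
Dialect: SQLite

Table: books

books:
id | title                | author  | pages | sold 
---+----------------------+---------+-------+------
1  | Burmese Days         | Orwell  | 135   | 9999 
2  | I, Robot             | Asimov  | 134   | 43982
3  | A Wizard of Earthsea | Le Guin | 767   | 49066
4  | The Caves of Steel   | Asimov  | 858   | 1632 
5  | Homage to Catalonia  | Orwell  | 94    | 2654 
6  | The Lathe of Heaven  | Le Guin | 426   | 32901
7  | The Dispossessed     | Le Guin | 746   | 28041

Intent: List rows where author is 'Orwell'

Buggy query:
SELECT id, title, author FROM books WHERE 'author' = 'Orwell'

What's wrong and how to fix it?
Bug: Single quotes denote string literals in SQL; the column name is being compared as a constant string

Fix: Remove the quotes around the column name (or use double quotes for an identifier)

Corrected query:
SELECT id, title, author FROM books WHERE author = 'Orwell'

Result:
id | title               | author
---+---------------------+-------
1  | Burmese Days        | Orwell
5  | Homage to Catalonia | Orwell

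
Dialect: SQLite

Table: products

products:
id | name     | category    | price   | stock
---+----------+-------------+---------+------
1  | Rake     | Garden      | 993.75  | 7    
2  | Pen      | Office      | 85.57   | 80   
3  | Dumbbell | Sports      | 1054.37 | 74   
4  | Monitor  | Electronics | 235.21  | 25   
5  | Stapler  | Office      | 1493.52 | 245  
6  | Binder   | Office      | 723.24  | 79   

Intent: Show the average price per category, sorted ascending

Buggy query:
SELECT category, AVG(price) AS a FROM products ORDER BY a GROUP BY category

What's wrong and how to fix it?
Bug: ORDER BY appears before GROUP BY; SQL clause order requires GROUP BY first

Fix: Move ORDER BY to the end, after GROUP BY

Corrected query:
SELECT category, AVG(price) AS a FROM products GROUP BY category ORDER BY a

Result:
category    | a         
------------+-----------
Electronics | 235.21    
Office      | 767.443333
Garden      | 993.75    
Sports      | 1054.37   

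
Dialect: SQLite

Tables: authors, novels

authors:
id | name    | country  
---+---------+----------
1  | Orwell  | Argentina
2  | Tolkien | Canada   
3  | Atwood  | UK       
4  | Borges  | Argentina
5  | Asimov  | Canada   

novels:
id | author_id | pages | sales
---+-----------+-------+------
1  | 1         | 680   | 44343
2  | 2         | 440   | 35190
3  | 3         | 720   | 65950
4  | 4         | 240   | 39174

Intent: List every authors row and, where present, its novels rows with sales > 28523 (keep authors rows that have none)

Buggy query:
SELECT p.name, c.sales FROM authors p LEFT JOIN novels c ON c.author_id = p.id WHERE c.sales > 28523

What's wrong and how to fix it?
Bug: A WHERE condition on the right-hand table after LEFT JOIN drops unmatched parents

Fix: Put 'c.sales > 28523' in the JOIN's ON clause instead of WHERE

Corrected query:
SELECT p.name, c.sales FROM authors p LEFT JOIN novels c ON c.author_id = p.id AND c.sales > 28523

Result:
name    | sales
--------+------
Orwell  | 44343
Tolkien | 35190
Atwood  | 65950
Borges  | 39174
Asimov  | NULL 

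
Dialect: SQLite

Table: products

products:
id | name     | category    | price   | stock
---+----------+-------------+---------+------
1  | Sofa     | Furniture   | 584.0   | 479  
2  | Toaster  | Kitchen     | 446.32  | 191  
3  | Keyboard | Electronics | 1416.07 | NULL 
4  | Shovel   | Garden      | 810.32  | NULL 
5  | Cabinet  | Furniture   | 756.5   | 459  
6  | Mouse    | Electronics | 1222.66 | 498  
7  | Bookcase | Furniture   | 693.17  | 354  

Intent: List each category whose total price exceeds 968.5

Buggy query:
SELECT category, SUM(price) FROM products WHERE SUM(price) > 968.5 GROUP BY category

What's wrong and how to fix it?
Bug: Aggregate functions cannot appear in a WHERE clause

Fix: Use HAVING (which filters groups after aggregation) instead of WHERE

Corrected query:
SELECT category, SUM(price) FROM products GROUP BY category HAVING SUM(price) > 968.5

Result:
category    | SUM(price)
------------+-----------
Electronics | 2638.73   
Furniture   | 2033.67   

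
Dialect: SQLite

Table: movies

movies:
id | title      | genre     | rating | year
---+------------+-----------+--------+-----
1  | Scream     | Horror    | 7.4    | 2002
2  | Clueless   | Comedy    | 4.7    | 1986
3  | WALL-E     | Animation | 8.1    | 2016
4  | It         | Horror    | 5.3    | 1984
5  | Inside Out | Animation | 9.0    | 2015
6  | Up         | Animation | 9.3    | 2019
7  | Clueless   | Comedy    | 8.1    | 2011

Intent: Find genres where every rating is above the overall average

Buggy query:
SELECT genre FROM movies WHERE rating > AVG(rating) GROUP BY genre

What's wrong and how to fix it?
Bug: WHERE evaluates per row before aggregation, so AVG() is unavailable

Fix: Use a subquery for AVG and a HAVING MIN(...) filter so the condition holds for every row in the group

Corrected query:
SELECT genre FROM movies GROUP BY genre HAVING MIN(rating) > (SELECT AVG(rating) FROM movies)

Result:
genre    
---------
Animation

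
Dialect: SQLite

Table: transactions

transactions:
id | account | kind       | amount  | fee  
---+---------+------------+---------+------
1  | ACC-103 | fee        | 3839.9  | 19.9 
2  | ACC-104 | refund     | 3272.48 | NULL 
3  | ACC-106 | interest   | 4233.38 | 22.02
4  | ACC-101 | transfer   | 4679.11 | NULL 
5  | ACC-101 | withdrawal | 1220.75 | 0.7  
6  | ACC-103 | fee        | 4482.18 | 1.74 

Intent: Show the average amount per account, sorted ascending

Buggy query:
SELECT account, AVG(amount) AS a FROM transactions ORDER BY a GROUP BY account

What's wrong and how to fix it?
Bug: ORDER BY appears before GROUP BY; SQL clause order requires GROUP BY first

Fix: Reorder: SELECT … FROM … GROUP BY … ORDER BY …

Corrected query:
SELECT account, AVG(amount) AS a FROM transactions GROUP BY account ORDER BY a

Result:
account | a      
--------+--------
ACC-101 | 2949.93
ACC-104 | 3272.48
ACC-103 | 4161.04
ACC-106 | 4233.38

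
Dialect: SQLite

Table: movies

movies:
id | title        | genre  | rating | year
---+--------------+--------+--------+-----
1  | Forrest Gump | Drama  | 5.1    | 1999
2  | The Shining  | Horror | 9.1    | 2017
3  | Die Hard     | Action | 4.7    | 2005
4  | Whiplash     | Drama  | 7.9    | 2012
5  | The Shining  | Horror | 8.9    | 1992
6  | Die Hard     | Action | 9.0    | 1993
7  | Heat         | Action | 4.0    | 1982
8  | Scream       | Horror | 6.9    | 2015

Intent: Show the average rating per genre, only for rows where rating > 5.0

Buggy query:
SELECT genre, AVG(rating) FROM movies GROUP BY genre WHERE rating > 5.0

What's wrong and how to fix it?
Bug: Row-level WHERE must come before GROUP BY in the clause order

Fix: Place WHERE between FROM and GROUP BY

Corrected query:
SELECT genre, AVG(rating) FROM movies WHERE rating > 5.0 GROUP BY genre

Result:
genre  | AVG(rating)
-------+------------
Action | 9          
Drama  | 6.5        
Horror | 8.3        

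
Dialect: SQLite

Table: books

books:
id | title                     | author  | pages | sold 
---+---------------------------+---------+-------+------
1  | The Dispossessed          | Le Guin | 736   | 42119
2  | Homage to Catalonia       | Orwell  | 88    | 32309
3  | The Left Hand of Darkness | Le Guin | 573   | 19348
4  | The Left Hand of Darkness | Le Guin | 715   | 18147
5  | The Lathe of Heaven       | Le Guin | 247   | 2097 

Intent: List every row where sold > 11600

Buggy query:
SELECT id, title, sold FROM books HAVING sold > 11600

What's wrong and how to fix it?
Bug: This is a non-aggregate query (no GROUP BY, no aggregates), so in SQLite the HAVING clause is invalid here; a row-level condition belongs in WHERE

Fix: Replace HAVING with WHERE since the condition applies to individual rows

Corrected query:
SELECT id, title, sold FROM books WHERE sold > 11600

Result:
id | title                     | sold 
---+---------------------------+------
1  | The Dispossessed          | 42119
2  | Homage to Catalonia       | 32309
3  | The Left Hand of Darkness | 19348
4  | The Left Hand of Darkness | 18147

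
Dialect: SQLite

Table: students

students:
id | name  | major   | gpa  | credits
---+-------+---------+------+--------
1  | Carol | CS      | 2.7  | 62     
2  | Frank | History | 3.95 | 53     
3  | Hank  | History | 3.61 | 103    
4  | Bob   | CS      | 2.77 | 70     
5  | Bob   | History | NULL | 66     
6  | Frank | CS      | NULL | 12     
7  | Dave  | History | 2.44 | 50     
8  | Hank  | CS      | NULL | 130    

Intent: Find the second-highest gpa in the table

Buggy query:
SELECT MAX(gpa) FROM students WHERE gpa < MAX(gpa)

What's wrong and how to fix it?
Bug: The inner MAX is an aggregate inside WHERE, which is not allowed

Fix: Compute the overall MAX in a subquery, then take MAX of rows below it

Corrected query:
SELECT MAX(gpa) FROM students WHERE gpa < (SELECT MAX(gpa) FROM students)

Result:
MAX(gpa)
--------
3.61    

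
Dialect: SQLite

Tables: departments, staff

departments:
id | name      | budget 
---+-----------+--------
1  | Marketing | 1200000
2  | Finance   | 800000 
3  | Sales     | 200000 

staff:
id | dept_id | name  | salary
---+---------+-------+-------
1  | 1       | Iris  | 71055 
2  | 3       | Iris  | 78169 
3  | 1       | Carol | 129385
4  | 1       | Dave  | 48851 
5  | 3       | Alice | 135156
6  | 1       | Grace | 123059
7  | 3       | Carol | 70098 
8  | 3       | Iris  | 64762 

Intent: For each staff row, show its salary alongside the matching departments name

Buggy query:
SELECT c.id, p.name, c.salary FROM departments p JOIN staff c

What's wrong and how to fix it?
Bug: JOIN with no ON clause produces a cartesian product; every staff row pairs with every departments row

Fix: Specify the join condition linking the foreign key to the parent id

Corrected query:
SELECT c.id, p.name, c.salary FROM departments p JOIN staff c ON c.dept_id = p.id

Result:
id | name      | salary
---+-----------+-------
1  | Marketing | 71055 
2  | Sales     | 78169 
3  | Marketing | 129385
4  | Marketing | 48851 
5  | Sales     | 135156
6  | Marketing | 123059
7  | Sales     | 70098 
8  | Sales     | 64762 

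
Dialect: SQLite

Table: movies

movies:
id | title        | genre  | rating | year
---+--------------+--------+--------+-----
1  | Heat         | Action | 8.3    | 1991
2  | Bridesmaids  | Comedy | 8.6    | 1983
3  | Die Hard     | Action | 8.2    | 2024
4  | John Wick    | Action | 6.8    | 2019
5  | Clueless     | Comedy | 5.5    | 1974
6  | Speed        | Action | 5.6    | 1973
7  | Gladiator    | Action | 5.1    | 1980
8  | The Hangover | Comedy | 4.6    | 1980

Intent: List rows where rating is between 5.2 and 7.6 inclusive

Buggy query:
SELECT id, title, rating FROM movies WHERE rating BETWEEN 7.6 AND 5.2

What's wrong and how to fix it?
Bug: The bounds are reversed; BETWEEN a AND b requires a <= b to match anything

Fix: Swap the bounds so the smaller value comes first

Corrected query:
SELECT id, title, rating FROM movies WHERE rating BETWEEN 5.2 AND 7.6

Result:
id | title     | rating
---+-----------+-------
4  | John Wick | 6.8   
5  | Clueless  | 5.5   
6  | Speed     | 5.6   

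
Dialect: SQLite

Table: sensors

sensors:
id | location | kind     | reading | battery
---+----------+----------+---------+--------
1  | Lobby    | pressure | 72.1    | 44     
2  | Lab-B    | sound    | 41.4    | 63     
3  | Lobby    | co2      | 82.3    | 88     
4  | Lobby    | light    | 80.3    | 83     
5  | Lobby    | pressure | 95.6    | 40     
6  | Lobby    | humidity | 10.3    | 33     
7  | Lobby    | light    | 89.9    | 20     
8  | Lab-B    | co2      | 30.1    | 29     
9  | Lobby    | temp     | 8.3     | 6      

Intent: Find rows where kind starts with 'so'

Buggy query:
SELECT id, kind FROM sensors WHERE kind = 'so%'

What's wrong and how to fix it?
Bug: Wildcards only work with LIKE; '=' treats '%' as a literal character

Fix: Replace '=' with LIKE so 'so%' is treated as a pattern

Corrected query:
SELECT id, kind FROM sensors WHERE kind LIKE 'so%'

Result:
id | kind 
---+------
2  | sound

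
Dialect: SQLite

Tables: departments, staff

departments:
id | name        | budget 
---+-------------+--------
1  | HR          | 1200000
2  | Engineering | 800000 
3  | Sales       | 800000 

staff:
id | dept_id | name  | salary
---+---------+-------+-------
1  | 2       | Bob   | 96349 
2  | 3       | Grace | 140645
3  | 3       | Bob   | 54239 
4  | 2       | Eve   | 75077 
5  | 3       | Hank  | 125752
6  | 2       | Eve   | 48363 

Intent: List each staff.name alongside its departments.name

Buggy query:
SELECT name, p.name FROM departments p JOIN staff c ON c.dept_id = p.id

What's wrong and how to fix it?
Bug: 'name' exists in both joined tables, so the database can't tell which one is meant

Fix: Qualify the column with its table alias (c.name)

Corrected query:
SELECT c.name, p.name FROM departments p JOIN staff c ON c.dept_id = p.id

Result:
name  | name       
------+------------
Bob   | Engineering
Grace | Sales      
Bob   | Sales      
Eve   | Engineering
Hank  | Sales      
Eve   | Engineering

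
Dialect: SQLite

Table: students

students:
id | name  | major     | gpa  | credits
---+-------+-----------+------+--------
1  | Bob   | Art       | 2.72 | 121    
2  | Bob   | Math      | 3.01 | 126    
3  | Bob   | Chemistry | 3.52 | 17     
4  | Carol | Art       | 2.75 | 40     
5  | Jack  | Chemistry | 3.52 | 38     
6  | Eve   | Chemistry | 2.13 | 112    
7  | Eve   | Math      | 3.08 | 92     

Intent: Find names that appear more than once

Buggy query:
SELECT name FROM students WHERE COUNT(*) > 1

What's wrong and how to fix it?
Bug: WHERE can't reference COUNT(*); aggregates are computed after WHERE

Fix: Group first, then use HAVING for the count condition

Corrected query:
SELECT name FROM students GROUP BY name HAVING COUNT(*) > 1

Result:
name
----
Bob 
Eve 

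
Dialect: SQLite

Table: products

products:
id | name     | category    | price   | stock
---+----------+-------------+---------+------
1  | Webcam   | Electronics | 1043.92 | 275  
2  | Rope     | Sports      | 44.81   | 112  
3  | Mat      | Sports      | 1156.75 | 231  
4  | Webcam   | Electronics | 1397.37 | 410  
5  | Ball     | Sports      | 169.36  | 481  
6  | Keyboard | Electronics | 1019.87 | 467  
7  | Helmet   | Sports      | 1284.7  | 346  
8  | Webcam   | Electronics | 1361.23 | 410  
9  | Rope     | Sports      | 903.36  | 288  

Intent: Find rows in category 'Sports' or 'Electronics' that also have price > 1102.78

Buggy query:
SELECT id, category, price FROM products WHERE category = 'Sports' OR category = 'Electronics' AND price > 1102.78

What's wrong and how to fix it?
Bug: Without parentheses, AND is evaluated before OR, so the price filter only applies to the 'Electronics' branch

Fix: Add parentheses around the OR so the AND applies to both alternatives

Corrected query:
SELECT id, category, price FROM products WHERE (category = 'Sports' OR category = 'Electronics') AND price > 1102.78

Result:
id | category    | price  
---+-------------+--------
3  | Sports      | 1156.75
4  | Electronics | 1397.37
7  | Sports      | 1284.7 
8  | Electronics | 1361.23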